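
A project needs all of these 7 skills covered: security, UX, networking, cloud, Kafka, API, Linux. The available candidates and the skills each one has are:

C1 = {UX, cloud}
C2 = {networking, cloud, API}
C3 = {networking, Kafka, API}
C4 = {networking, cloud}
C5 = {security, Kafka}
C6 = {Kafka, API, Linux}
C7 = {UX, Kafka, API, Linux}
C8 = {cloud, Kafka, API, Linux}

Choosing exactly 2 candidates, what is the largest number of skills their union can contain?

Choosing C2, C7 covers {UX, networking, cloud, Kafka, API, Linux} — 6 skills.
No choice of 2 candidates does better; here security is left uncovered.

6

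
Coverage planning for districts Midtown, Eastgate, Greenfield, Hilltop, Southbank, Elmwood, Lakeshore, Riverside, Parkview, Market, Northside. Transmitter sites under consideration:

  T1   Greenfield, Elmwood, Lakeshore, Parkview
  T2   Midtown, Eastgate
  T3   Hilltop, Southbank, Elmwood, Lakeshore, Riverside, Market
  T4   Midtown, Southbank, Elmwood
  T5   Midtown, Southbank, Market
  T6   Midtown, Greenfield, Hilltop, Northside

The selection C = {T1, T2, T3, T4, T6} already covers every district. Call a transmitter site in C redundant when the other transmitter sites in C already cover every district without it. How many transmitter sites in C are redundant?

1

Drop T1: Parkview uncovered — not redundant.
Drop T2: Eastgate uncovered — not redundant.
Drop T3: Riverside, Market uncovered — not redundant.
Drop T4: the rest still cover every district — redundant.
Drop T6: Northside uncovered — not redundant.
1 redundant: T4.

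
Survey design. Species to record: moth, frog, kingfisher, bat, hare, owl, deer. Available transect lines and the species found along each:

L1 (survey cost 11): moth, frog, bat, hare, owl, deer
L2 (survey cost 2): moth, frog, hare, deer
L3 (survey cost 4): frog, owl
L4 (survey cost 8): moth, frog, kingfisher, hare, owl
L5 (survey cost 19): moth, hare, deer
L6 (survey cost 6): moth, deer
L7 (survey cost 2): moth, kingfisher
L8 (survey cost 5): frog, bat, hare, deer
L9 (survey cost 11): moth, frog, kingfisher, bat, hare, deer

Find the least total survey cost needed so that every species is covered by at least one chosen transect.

L3, L7, L8 cover every species at survey cost 4 + 2 + 5 = 11.
Any cover uses at least 2 transects; among all covering selections none totals below 11.

11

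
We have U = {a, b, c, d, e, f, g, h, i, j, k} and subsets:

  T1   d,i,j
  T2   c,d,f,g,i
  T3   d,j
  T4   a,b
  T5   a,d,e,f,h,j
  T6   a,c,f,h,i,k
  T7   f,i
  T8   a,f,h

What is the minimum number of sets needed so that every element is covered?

4

T2, T4, T5, T6 together cover {a, b, c, d, e, f, g, h, i, j, k} — every element.
No 3 of the 8 sets cover everything (all 56 triples fall short), so 4 is minimum.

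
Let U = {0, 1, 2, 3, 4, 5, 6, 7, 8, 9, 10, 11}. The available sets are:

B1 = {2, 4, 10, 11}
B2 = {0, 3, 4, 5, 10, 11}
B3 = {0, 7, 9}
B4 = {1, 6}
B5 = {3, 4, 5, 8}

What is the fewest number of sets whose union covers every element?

4

B1, B3, B4, B5 together cover {0, 1, 2, 3, 4, 5, 6, 7, 8, 9, 10, 11} — every element.
No 3 of the 5 sets cover everything (all 10 triples fall short), so 4 is minimum.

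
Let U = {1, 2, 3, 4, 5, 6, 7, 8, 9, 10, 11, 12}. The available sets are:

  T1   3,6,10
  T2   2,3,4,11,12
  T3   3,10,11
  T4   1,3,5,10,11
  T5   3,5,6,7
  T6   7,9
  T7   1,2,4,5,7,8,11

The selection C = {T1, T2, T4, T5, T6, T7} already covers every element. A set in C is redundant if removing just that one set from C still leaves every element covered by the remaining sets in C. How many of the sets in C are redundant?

Drop T1: the rest still cover every element — redundant.
Drop T2: 12 uncovered — not redundant.
Drop T4: the rest still cover every element — redundant.
Drop T5: the rest still cover every element — redundant.
Drop T6: 9 uncovered — not redundant.
Drop T7: 8 uncovered — not redundant.
3 redundant: T1, T4, T5.

3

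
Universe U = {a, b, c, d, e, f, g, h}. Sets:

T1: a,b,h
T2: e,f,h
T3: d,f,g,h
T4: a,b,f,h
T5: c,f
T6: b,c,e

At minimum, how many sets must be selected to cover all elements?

3

T1, T3, T6 together cover {a, b, c, d, e, f, g, h} — every element.
No 2 of the 6 sets cover everything (all 15 pairs fall short), so 3 is minimum.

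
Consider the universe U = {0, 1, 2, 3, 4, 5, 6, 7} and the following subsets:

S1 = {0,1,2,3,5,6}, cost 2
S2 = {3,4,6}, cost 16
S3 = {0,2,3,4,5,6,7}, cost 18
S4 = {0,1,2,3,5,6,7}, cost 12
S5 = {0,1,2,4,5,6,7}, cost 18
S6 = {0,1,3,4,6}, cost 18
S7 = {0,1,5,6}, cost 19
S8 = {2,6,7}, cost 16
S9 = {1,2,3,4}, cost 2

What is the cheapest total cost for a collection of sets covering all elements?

14

S4, S9 cover every element at cost 12 + 2 = 14.
Any cover uses at least 2 sets; among all covering selections none totals below 14.
Greedy by coverage-per-cost would pick S1, S9, S4 for 16 — worse than the optimum 14.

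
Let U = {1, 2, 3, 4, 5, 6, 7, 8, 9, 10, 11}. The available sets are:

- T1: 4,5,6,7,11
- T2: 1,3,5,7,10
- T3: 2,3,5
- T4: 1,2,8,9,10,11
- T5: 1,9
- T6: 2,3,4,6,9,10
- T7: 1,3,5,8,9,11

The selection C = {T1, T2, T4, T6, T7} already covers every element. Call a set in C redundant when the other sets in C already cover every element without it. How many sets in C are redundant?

5

Drop T1: the rest still cover every element — redundant.
Drop T2: the rest still cover every element — redundant.
Drop T4: the rest still cover every element — redundant.
Drop T6: the rest still cover every element — redundant.
Drop T7: the rest still cover every element — redundant.
5 redundant: T1, T2, T4, T6, T7.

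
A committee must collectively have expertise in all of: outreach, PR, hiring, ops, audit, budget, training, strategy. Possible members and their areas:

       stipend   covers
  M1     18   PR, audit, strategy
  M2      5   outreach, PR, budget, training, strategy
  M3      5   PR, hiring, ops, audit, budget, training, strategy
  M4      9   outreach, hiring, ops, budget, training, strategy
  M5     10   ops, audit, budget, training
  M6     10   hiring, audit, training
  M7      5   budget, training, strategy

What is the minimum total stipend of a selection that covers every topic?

M2, M3 cover every topic at stipend 5 + 5 = 10.
Any cover uses at least 2 members; among all covering selections none totals below 10.

10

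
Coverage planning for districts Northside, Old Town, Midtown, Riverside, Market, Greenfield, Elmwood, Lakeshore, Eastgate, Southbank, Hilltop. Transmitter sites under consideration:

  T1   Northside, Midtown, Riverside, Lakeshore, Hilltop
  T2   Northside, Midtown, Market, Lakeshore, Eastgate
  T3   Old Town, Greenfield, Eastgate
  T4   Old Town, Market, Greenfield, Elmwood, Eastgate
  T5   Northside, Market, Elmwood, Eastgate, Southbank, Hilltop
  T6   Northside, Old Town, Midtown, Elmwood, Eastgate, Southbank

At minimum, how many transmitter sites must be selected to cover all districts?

T1, T3, T5 together cover {Northside, Old Town, Midtown, Riverside, Market, Greenfield, Elmwood, Lakeshore, Eastgate, Southbank, Hilltop} — every district.
No 2 of the 6 transmitter sites cover everything (all 15 pairs fall short), so 3 is minimum.

3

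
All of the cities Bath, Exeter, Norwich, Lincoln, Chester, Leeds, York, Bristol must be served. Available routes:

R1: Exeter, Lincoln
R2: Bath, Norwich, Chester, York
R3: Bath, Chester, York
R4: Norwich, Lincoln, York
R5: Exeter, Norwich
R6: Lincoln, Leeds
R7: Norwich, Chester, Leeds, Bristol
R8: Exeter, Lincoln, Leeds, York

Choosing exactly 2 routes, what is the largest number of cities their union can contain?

Choosing R2, R8 covers {Bath, Exeter, Norwich, Lincoln, Chester, Leeds, York} — 7 cities.
No choice of 2 routes does better; here Bristol is left uncovered.

7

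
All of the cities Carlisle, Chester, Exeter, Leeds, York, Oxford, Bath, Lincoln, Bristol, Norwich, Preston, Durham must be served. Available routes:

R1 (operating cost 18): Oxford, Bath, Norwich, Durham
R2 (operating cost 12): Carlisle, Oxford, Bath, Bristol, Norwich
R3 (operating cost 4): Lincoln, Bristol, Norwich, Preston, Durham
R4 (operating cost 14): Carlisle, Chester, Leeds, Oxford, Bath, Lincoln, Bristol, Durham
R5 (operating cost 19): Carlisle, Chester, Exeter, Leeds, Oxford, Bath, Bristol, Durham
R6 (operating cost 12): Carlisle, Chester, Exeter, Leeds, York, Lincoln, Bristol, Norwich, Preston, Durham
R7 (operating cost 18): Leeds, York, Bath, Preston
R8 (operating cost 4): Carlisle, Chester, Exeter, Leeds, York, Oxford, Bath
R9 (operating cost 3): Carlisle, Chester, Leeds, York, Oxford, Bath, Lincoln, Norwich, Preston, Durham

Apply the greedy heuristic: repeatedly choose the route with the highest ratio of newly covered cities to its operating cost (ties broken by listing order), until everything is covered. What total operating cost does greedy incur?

Pick 1: R9 adds 10 new (Carlisle, Chester, Leeds, York, Oxford, Bath, Lincoln, Norwich, Preston, Durham) at operating cost 3 (ratio 10/3).
Pick 2: R3 adds 1 new (Bristol) at operating cost 4 (ratio 1/4).
Pick 3: R8 adds 1 new (Exeter) at operating cost 4 (ratio 1/4).
Greedy total operating cost: 3 + 4 + 4 = 11. (The true optimum is 8, so greedy overshoots here.)

11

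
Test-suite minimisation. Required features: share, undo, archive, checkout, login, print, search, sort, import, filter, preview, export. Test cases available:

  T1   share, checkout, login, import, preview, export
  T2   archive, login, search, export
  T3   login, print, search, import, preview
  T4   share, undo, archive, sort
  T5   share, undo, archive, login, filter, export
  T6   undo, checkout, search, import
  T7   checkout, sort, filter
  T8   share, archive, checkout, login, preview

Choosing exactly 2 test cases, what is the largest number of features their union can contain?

Choosing T3, T5 covers {share, undo, archive, login, print, search, import, filter, preview, export} — 10 features.
No choice of 2 test cases does better; here checkout, sort are left uncovered.

10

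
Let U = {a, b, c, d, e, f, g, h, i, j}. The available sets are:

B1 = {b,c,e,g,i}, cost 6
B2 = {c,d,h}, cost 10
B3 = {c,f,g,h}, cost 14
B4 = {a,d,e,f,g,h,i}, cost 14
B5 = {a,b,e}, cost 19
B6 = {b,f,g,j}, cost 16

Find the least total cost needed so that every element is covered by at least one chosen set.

36

B1, B4, B6 cover every element at cost 6 + 14 + 16 = 36.
Any cover uses at least 3 sets; among all covering selections none totals below 36.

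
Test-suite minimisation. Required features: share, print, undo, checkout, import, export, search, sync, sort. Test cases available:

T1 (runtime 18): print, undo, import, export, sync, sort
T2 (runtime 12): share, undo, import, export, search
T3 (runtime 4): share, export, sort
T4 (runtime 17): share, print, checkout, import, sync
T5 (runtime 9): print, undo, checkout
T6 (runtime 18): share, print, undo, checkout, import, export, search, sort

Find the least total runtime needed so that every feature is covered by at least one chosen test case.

T2, T3, T4 cover every feature at runtime 12 + 4 + 17 = 33.
Any cover uses at least 2 test cases; among all covering selections none totals below 33.
Greedy by coverage-per-runtime would pick T3, T5, T2, T4 for 42 — worse than the optimum 33.

33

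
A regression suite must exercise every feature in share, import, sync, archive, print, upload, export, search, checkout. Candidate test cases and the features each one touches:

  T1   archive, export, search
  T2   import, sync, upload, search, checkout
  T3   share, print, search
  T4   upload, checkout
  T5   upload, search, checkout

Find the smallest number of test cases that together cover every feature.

3

T1, T2, T3 together cover {share, import, sync, archive, print, upload, export, search, checkout} — every feature.
No 2 of the 5 test cases cover everything (all 10 pairs fall short), so 3 is minimum.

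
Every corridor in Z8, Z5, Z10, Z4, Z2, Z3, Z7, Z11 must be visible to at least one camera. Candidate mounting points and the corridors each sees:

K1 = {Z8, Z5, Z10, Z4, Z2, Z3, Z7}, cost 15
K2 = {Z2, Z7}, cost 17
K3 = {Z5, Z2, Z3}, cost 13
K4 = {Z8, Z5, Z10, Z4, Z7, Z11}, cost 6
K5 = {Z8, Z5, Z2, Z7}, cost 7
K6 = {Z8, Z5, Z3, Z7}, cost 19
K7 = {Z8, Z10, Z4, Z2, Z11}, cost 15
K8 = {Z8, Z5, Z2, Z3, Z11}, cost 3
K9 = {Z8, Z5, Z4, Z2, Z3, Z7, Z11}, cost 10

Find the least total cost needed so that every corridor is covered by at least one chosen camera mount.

9

K4, K8 cover every corridor at cost 6 + 3 = 9.
Any cover uses at least 2 camera mounts; among all covering selections none totals below 9.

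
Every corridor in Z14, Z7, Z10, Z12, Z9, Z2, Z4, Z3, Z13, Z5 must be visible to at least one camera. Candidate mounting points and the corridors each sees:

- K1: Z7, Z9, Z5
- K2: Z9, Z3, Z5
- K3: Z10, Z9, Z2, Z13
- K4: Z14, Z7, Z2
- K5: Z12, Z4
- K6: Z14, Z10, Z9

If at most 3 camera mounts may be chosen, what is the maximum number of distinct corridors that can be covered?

Choosing K1, K3, K5 covers {Z7, Z10, Z12, Z9, Z2, Z4, Z13, Z5} — 8 corridors.
No choice of 3 camera mounts does better; here Z14, Z3 are left uncovered.

8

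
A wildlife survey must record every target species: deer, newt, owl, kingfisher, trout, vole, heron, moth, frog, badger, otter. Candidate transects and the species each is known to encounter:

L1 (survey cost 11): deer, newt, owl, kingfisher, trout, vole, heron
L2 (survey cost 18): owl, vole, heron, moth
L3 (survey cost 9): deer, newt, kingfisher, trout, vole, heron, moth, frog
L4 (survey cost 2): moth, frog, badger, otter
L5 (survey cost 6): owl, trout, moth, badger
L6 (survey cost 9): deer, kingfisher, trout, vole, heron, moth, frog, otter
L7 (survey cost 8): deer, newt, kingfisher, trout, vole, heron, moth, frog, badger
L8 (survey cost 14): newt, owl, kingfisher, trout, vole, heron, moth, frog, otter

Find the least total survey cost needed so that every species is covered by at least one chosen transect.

L1, L4 cover every species at survey cost 11 + 2 = 13.
Any cover uses at least 2 transects; among all covering selections none totals below 13.
Greedy by coverage-per-survey cost would pick L4, L7, L5 for 16 — worse than the optimum 13.

13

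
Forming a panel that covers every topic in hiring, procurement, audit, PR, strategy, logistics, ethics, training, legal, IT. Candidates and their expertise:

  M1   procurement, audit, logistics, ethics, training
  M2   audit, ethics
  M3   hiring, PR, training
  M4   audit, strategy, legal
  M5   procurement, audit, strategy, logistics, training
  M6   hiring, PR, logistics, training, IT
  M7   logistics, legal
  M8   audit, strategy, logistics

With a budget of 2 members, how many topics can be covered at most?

Choosing M1, M6 covers {hiring, procurement, audit, PR, logistics, ethics, training, IT} — 8 topics.
No choice of 2 members does better; here strategy, legal are left uncovered.

8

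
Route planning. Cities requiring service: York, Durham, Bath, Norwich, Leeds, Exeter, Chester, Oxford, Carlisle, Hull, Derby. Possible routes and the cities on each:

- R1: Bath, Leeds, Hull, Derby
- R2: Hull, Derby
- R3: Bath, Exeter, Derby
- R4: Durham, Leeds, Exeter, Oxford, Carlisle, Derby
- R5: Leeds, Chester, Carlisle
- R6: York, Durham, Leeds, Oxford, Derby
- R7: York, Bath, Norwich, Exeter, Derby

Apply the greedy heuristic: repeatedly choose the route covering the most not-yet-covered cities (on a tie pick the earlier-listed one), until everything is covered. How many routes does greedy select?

4

Pick 1: R4 covers 6 new cities (Durham, Leeds, Exeter, Oxford, Carlisle, Derby).
Pick 2: R7 covers 3 new cities (York, Bath, Norwich).
Pick 3: R1 covers 1 new cities (Hull).
Pick 4: R5 covers 1 new cities (Chester).
Greedy uses 4 routes.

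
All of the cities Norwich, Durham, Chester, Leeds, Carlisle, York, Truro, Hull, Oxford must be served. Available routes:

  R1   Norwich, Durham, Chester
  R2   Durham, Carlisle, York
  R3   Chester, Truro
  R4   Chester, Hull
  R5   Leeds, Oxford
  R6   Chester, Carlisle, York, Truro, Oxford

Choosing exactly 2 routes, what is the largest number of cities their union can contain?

7

Choosing R1, R6 covers {Norwich, Durham, Chester, Carlisle, York, Truro, Oxford} — 7 cities.
No choice of 2 routes does better; here Leeds, Hull are left uncovered.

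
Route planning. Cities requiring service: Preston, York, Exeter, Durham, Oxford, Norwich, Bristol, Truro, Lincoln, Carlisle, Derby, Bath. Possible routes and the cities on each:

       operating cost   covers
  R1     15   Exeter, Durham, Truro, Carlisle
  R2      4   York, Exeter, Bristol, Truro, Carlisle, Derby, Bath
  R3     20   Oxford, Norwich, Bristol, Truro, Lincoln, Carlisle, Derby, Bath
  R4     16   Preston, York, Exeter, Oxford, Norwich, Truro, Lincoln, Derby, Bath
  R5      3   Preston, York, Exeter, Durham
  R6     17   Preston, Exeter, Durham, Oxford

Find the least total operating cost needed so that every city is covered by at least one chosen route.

R3, R5 cover every city at operating cost 20 + 3 = 23.
Any cover uses at least 2 routes; among all covering selections none totals below 23.

23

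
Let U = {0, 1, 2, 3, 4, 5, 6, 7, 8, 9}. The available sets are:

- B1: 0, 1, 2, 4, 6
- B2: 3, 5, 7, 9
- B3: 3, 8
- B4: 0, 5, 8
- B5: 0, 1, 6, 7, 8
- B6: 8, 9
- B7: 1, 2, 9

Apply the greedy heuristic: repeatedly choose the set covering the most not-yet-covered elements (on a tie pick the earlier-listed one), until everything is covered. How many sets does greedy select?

Pick 1: B1 covers 5 new elements (0, 1, 2, 4, 6).
Pick 2: B2 covers 4 new elements (3, 5, 7, 9).
Pick 3: B3 covers 1 new elements (8).
Greedy uses 3 sets.

3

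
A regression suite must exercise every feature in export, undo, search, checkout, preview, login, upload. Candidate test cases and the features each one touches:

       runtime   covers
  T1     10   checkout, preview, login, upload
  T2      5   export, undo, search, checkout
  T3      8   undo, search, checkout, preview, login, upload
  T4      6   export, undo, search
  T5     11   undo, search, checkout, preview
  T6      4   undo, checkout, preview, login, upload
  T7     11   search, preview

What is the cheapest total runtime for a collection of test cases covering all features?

9

T2, T6 cover every feature at runtime 5 + 4 = 9.
Any cover uses at least 2 test cases; among all covering selections none totals below 9.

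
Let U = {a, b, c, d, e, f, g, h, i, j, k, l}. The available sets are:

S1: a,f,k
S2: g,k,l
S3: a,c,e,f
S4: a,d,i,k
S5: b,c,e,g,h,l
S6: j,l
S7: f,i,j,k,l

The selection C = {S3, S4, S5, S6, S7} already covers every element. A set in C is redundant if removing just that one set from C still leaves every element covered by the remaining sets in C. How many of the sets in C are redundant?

Drop S3: the rest still cover every element — redundant.
Drop S4: d uncovered — not redundant.
Drop S5: b, g, h uncovered — not redundant.
Drop S6: the rest still cover every element — redundant.
Drop S7: the rest still cover every element — redundant.
3 redundant: S3, S6, S7.

3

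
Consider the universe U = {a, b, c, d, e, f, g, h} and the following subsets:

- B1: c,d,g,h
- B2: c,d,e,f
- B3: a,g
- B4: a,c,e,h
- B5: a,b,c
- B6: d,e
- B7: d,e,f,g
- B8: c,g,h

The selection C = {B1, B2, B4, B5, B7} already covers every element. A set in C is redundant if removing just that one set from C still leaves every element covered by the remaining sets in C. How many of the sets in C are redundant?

4

Drop B1: the rest still cover every element — redundant.
Drop B2: the rest still cover every element — redundant.
Drop B4: the rest still cover every element — redundant.
Drop B5: b uncovered — not redundant.
Drop B7: the rest still cover every element — redundant.
4 redundant: B1, B2, B4, B7.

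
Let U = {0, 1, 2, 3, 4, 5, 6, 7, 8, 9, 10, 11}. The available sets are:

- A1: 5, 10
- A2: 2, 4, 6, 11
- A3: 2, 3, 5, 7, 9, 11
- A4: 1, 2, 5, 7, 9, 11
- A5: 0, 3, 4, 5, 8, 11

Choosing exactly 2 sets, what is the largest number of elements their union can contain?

10

Choosing A4, A5 covers {0, 1, 2, 3, 4, 5, 7, 8, 9, 11} — 10 elements.
No choice of 2 sets does better; here 6, 10 are left uncovered.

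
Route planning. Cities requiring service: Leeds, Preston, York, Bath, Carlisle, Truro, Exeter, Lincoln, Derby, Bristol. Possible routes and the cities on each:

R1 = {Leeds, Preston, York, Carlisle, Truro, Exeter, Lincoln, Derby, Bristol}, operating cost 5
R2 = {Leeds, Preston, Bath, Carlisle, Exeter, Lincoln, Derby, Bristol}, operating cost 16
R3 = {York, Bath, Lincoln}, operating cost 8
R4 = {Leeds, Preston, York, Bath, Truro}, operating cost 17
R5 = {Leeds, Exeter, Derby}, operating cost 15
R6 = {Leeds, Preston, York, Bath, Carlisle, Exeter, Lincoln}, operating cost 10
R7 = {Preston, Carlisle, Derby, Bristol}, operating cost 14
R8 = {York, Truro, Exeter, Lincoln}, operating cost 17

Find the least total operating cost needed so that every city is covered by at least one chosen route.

R1, R3 cover every city at operating cost 5 + 8 = 13.
Any cover uses at least 2 routes; among all covering selections none totals below 13.

13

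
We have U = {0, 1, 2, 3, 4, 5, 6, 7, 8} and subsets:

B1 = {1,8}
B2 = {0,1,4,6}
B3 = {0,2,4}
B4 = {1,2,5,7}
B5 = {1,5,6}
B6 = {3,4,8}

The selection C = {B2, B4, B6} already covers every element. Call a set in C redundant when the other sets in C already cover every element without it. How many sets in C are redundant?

Drop B2: 0, 6 uncovered — not redundant.
Drop B4: 2, 5, 7 uncovered — not redundant.
Drop B6: 3, 8 uncovered — not redundant.
None of the sets in C is redundant.

0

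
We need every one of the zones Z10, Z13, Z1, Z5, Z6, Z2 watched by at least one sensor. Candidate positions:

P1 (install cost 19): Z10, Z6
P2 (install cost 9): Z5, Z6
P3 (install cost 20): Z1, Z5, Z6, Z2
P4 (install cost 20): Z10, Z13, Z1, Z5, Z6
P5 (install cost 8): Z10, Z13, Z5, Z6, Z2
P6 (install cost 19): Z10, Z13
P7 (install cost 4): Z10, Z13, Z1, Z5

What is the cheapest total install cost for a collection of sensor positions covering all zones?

P5, P7 cover every zone at install cost 8 + 4 = 12.
Any cover uses at least 2 sensor positions; among all covering selections none totals below 12.

12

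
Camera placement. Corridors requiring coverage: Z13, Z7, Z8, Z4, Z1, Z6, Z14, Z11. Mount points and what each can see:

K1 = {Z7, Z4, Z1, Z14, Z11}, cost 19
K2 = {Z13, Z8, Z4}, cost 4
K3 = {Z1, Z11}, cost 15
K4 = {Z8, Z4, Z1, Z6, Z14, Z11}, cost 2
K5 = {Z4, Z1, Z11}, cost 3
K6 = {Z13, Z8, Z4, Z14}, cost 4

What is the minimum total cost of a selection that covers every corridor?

K1, K2, K4 cover every corridor at cost 19 + 4 + 2 = 25.
Any cover uses at least 3 camera mounts; among all covering selections none totals below 25.

25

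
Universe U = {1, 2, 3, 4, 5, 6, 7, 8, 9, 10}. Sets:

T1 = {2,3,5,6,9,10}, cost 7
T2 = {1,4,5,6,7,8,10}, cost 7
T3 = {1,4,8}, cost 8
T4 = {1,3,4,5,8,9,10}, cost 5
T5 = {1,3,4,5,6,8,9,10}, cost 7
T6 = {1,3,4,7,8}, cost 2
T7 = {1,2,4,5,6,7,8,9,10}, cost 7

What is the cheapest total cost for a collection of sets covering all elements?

T1, T6 cover every element at cost 7 + 2 = 9.
Any cover uses at least 2 sets; among all covering selections none totals below 9.

9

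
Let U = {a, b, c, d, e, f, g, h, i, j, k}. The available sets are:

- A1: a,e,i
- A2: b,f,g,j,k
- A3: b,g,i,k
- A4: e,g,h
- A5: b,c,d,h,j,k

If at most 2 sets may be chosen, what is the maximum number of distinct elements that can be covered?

9

Choosing A1, A5 covers {a, b, c, d, e, h, i, j, k} — 9 elements.
No choice of 2 sets does better; here f, g are left uncovered.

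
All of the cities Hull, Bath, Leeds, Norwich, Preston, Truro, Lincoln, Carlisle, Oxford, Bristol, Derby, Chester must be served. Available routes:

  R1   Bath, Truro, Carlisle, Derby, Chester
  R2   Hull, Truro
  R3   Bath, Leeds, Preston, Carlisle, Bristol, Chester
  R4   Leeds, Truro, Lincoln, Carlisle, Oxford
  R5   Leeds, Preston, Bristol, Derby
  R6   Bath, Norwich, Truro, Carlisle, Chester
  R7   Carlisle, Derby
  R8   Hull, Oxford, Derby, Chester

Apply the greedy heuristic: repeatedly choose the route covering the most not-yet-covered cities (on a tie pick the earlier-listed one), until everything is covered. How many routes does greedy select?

4

Pick 1: R3 covers 6 new cities (Bath, Leeds, Preston, Carlisle, Bristol, Chester).
Pick 2: R4 covers 3 new cities (Truro, Lincoln, Oxford).
Pick 3: R8 covers 2 new cities (Hull, Derby).
Pick 4: R6 covers 1 new cities (Norwich).
Greedy uses 4 routes.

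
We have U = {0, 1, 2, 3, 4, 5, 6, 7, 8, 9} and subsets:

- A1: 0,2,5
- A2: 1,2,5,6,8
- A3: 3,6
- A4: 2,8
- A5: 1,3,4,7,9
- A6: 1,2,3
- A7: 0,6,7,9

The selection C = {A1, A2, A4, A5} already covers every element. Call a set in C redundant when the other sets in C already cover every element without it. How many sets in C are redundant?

Drop A1: 0 uncovered — not redundant.
Drop A2: 6 uncovered — not redundant.
Drop A4: the rest still cover every element — redundant.
Drop A5: 3, 4, 7, 9 uncovered — not redundant.
1 redundant: A4.

1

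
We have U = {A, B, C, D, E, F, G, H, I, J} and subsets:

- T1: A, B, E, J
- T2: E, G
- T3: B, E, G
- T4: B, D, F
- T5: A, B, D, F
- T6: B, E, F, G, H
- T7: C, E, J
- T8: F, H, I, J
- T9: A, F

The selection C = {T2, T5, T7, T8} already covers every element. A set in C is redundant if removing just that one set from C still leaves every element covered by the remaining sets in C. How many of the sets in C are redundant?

Drop T2: G uncovered — not redundant.
Drop T5: A, B, D uncovered — not redundant.
Drop T7: C uncovered — not redundant.
Drop T8: H, I uncovered — not redundant.
None of the sets in C is redundant.

0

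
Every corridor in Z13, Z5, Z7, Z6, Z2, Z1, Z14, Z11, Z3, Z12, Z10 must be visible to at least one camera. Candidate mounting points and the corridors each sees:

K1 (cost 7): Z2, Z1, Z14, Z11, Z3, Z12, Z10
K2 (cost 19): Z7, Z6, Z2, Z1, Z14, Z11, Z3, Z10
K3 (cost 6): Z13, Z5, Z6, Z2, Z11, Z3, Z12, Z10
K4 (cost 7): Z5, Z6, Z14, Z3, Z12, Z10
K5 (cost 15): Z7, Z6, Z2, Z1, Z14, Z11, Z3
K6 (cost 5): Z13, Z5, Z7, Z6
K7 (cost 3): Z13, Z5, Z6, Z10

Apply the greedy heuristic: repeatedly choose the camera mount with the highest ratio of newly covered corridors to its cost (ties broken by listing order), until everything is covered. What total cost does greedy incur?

Pick 1: K3 adds 8 new (Z13, Z5, Z6, Z2, Z11, Z3, Z12, Z10) at cost 6 (ratio 8/6).
Pick 2: K1 adds 2 new (Z1, Z14) at cost 7 (ratio 2/7).
Pick 3: K6 adds 1 new (Z7) at cost 5 (ratio 1/5).
Greedy total cost: 6 + 7 + 5 = 18. (The true optimum is 12, so greedy overshoots here.)

18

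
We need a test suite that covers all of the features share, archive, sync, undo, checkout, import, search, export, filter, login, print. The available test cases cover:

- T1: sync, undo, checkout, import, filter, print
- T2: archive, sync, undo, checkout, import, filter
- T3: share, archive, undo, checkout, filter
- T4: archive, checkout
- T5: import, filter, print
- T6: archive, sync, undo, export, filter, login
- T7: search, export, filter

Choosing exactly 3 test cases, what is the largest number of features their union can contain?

Choosing T1, T3, T6 covers {share, archive, sync, undo, checkout, import, export, filter, login, print} — 10 features.
No choice of 3 test cases does better; here search is left uncovered.

10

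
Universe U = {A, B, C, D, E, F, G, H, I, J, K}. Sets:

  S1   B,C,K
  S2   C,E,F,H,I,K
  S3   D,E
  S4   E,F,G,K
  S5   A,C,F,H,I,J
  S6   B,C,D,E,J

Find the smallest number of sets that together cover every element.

S4, S5, S6 together cover {A, B, C, D, E, F, G, H, I, J, K} — every element.
No 2 of the 6 sets cover everything (all 15 pairs fall short), so 3 is minimum.
Greedy (largest uncovered first) would take S2, S6, S4, S5 — 4 sets — but 3 suffice.

3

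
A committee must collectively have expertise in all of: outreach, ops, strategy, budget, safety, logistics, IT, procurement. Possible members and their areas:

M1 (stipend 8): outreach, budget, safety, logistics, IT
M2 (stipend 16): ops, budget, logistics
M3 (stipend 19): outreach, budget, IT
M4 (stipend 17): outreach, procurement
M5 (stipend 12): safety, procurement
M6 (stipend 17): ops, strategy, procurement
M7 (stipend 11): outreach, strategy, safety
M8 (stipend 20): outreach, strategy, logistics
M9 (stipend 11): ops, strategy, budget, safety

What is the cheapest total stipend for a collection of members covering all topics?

25

M1, M6 cover every topic at stipend 8 + 17 = 25.
Any cover uses at least 2 members; among all covering selections none totals below 25.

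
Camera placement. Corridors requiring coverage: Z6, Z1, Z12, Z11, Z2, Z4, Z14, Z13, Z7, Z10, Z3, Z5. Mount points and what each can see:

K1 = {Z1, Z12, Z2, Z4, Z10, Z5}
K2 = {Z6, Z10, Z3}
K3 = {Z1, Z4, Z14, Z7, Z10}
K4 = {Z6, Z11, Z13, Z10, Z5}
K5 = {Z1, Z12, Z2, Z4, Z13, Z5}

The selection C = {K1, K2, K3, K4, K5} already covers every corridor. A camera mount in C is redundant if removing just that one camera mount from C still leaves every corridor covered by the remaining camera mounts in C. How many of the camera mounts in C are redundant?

2

Drop K1: the rest still cover every corridor — redundant.
Drop K2: Z3 uncovered — not redundant.
Drop K3: Z14, Z7 uncovered — not redundant.
Drop K4: Z11 uncovered — not redundant.
Drop K5: the rest still cover every corridor — redundant.
2 redundant: K1, K5.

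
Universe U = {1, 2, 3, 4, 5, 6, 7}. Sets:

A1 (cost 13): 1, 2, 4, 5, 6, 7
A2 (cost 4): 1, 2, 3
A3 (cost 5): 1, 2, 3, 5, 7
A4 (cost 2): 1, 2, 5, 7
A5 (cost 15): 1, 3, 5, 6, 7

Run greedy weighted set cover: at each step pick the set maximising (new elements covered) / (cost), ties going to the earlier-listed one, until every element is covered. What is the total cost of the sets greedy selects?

Pick 1: A4 adds 4 new (1, 2, 5, 7) at cost 2 (ratio 4/2).
Pick 2: A2 adds 1 new (3) at cost 4 (ratio 1/4).
Pick 3: A1 adds 2 new (4, 6) at cost 13 (ratio 2/13).
Greedy total cost: 2 + 4 + 13 = 19. (The true optimum is 17, so greedy overshoots here.)

19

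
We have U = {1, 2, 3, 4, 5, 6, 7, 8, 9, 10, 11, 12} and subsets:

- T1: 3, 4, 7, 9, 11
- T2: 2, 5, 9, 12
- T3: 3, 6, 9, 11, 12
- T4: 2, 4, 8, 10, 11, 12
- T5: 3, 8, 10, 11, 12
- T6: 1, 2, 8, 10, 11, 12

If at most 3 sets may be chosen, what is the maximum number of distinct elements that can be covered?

11

Choosing T1, T2, T6 covers {1, 2, 3, 4, 5, 7, 8, 9, 10, 11, 12} — 11 elements.
No choice of 3 sets does better; here 6 is left uncovered.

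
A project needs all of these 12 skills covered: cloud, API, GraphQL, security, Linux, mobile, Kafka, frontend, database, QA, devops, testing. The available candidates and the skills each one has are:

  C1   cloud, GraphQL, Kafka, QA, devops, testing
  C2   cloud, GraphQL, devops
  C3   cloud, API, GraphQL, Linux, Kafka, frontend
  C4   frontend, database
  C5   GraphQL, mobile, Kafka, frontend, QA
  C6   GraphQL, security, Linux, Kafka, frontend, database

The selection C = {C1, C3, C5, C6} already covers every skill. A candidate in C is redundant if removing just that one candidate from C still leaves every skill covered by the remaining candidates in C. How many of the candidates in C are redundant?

Drop C1: devops, testing uncovered — not redundant.
Drop C3: API uncovered — not redundant.
Drop C5: mobile uncovered — not redundant.
Drop C6: security, database uncovered — not redundant.
None of the candidates in C is redundant.

0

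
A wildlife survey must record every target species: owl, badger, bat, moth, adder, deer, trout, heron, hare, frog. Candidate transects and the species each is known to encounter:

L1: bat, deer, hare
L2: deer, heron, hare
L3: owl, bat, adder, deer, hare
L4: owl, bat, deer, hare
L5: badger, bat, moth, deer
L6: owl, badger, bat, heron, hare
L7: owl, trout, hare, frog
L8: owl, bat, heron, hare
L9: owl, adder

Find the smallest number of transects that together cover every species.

4

L2, L3, L5, L7 together cover {owl, badger, bat, moth, adder, deer, trout, heron, hare, frog} — every species.
No 3 of the 9 transects cover everything (all 84 triples fall short), so 4 is minimum.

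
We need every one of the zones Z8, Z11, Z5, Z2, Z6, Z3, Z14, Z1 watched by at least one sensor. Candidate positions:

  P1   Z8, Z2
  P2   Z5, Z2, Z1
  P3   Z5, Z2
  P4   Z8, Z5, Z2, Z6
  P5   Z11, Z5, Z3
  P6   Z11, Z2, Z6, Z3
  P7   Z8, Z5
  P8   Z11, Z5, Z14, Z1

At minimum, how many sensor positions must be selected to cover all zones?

3

P1, P6, P8 together cover {Z8, Z11, Z5, Z2, Z6, Z3, Z14, Z1} — every zone.
No 2 of the 8 sensor positions cover everything (all 28 pairs fall short), so 3 is minimum.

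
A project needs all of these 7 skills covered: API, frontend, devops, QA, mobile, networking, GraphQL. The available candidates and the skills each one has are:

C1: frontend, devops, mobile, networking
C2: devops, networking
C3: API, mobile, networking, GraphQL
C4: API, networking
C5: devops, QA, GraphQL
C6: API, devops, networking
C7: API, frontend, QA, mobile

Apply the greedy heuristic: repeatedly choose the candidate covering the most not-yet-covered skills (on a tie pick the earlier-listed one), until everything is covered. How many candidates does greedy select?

3

Pick 1: C1 covers 4 new skills (frontend, devops, mobile, networking).
Pick 2: C3 covers 2 new skills (API, GraphQL).
Pick 3: C5 covers 1 new skills (QA).
Greedy uses 3 candidates.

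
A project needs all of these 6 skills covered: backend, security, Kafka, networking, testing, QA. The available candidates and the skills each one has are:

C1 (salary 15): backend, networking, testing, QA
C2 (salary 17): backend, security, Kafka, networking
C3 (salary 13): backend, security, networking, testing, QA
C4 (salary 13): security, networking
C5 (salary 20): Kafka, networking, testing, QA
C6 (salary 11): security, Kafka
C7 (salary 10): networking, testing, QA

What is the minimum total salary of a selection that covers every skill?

C3, C6 cover every skill at salary 13 + 11 = 24.
Any cover uses at least 2 candidates; among all covering selections none totals below 24.

24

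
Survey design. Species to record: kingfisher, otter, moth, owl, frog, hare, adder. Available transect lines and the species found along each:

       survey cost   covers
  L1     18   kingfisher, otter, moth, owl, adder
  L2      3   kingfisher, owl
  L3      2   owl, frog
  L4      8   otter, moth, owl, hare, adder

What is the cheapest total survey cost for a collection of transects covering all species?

13

L2, L3, L4 cover every species at survey cost 3 + 2 + 8 = 13.
Any cover uses at least 3 transects; among all covering selections none totals below 13.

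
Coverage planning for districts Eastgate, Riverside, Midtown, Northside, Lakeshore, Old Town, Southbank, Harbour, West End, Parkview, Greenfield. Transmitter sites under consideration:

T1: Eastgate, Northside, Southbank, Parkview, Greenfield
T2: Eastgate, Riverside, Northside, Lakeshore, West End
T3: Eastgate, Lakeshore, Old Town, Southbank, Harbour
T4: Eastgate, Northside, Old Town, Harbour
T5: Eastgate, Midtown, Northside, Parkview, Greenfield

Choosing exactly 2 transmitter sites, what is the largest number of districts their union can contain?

Choosing T3, T5 covers {Eastgate, Midtown, Northside, Lakeshore, Old Town, Southbank, Harbour, Parkview, Greenfield} — 9 districts.
No choice of 2 transmitter sites does better; here Riverside, West End are left uncovered.

9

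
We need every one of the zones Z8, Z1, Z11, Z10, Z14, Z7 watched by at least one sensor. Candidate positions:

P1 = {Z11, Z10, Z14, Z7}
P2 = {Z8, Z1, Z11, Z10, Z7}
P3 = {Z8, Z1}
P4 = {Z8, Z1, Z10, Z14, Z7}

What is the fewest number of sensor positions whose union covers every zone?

P1, P2 together cover {Z8, Z1, Z11, Z10, Z14, Z7} — every zone.
No single sensor position contains all 6 zones, so 2 is optimal.

2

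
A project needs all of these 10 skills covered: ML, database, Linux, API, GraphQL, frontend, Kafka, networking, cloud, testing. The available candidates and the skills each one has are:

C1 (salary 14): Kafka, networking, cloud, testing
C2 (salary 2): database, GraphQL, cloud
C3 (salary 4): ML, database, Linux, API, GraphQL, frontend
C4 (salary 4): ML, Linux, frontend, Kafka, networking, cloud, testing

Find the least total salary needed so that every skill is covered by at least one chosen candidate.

8

C3, C4 cover every skill at salary 4 + 4 = 8.
Any cover uses at least 2 candidates; among all covering selections none totals below 8.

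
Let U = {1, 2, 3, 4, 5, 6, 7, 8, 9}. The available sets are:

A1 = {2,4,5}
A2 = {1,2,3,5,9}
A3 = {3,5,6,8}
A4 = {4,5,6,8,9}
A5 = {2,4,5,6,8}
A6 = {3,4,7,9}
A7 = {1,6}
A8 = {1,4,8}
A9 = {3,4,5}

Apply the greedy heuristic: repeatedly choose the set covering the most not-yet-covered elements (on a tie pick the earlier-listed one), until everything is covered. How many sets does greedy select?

3

Pick 1: A2 covers 5 new elements (1, 2, 3, 5, 9).
Pick 2: A4 covers 3 new elements (4, 6, 8).
Pick 3: A6 covers 1 new elements (7).
Greedy uses 3 sets.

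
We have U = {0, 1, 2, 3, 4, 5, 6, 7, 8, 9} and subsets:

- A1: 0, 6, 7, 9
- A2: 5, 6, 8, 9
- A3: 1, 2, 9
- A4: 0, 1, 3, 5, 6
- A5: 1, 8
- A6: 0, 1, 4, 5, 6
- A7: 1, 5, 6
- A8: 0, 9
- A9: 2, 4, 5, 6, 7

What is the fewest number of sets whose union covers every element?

3

A2, A4, A9 together cover {0, 1, 2, 3, 4, 5, 6, 7, 8, 9} — every element.
No 2 of the 9 sets cover everything (all 36 pairs fall short), so 3 is minimum.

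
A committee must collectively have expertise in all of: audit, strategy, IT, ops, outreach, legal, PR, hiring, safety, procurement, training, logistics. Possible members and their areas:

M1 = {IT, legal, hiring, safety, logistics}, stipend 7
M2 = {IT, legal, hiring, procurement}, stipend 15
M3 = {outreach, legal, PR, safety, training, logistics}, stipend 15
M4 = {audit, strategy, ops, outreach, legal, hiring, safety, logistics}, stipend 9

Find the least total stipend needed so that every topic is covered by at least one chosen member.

M2, M3, M4 cover every topic at stipend 15 + 15 + 9 = 39.
Any cover uses at least 3 members; among all covering selections none totals below 39.
Greedy by coverage-per-stipend would pick M4, M1, M3, M2 for 46 — worse than the optimum 39.

39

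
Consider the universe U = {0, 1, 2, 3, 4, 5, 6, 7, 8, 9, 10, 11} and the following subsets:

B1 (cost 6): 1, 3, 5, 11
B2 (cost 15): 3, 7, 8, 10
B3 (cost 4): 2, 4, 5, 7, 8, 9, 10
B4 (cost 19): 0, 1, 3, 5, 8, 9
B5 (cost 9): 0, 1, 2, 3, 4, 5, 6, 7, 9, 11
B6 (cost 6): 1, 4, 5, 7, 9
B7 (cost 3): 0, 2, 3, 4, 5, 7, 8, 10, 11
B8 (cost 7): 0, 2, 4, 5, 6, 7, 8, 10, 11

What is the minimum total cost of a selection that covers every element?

12

B5, B7 cover every element at cost 9 + 3 = 12.
Any cover uses at least 2 sets; among all covering selections none totals below 12.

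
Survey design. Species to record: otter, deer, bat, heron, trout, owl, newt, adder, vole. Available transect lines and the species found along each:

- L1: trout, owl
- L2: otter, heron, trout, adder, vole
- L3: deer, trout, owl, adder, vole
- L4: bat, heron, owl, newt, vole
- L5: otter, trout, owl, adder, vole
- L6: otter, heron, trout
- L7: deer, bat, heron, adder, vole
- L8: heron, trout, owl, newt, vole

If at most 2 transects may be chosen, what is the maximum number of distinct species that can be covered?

Choosing L2, L4 covers {otter, bat, heron, trout, owl, newt, adder, vole} — 8 species.
No choice of 2 transects does better; here deer is left uncovered.

8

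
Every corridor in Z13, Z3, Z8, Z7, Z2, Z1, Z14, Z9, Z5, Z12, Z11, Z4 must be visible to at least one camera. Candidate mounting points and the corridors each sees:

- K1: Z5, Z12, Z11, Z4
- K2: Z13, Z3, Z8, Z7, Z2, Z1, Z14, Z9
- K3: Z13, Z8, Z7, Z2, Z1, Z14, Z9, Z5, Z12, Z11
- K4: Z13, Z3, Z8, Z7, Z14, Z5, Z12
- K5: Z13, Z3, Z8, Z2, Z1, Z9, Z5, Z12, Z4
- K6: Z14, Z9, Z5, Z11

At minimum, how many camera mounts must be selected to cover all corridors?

2

K1, K2 together cover {Z13, Z3, Z8, Z7, Z2, Z1, Z14, Z9, Z5, Z12, Z11, Z4} — every corridor.
No single camera mount contains all 12 corridors, so 2 is optimal.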